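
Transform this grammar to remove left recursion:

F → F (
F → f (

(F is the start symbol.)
F is directly left-recursive. The standard transformation for
  A → A α₁ | ... | A α_m | β₁ | ... | β_n
is
  A  → β₁ A' | ... | β_n A'
  A' → α₁ A' | ... | α_m A' | ε

F → f ( becomes F → f ( F'
F → F ( becomes F' → ( F'
Add F' → ε

Resulting grammar:
F → f ( F'
F' → ( F'
F' → ε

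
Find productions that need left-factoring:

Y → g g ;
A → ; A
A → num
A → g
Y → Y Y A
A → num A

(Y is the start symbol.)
Yes, A has productions with common prefix 'num'

Left-factoring is needed when two productions for the same non-terminal
share a common prefix on the right-hand side.

Productions for Y:
  Y → g g ;
  Y → Y Y A
Productions for A:
  A → ; A
  A → num
  A → g
  A → num A

Found common prefix 'num' in productions for A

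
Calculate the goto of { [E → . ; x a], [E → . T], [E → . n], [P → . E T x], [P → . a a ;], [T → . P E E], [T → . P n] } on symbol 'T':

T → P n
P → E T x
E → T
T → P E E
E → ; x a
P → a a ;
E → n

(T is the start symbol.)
GOTO(I, 'T') = CLOSURE({ [A → αX.β] : [A → α.Xβ] ∈ I, X = 'T' })

Items with dot before 'T', with the dot advanced:
  [E → . T] → [E → T .]
Closure adds nothing (no advanced item has the dot before a non-terminal).

GOTO = { [E → T .] }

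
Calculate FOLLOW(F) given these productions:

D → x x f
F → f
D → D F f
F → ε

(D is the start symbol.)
To compute FOLLOW(F), find every occurrence of F on a right-hand side N → α F β: add FIRST(β) \ {ε}, and if β is empty or nullable also add FOLLOW(N). Iterate to a fixed point.

In D → D F f: F is followed by f, add FIRST(f) \ {ε} = { 'f' }

Taking the union: FOLLOW(F) = { 'f' }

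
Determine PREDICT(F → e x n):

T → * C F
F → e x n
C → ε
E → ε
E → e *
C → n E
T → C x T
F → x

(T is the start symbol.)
{ 'e' }

PREDICT(F → e x n) = (FIRST(RHS) \ {ε}) ∪ (FOLLOW(F) if ε ∈ FIRST(RHS), i.e. RHS ⇒* ε)
FIRST(e x n) = { 'e' }
ε ∉ FIRST(e x n), so FOLLOW(F) is not added.
PREDICT(F → e x n) = { 'e' }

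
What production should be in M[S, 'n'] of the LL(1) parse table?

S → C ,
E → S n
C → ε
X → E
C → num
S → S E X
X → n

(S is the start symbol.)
To find M[S, 'n'], we find productions for S where 'n' is in the predict set (PREDICT(N → α) = (FIRST(α) \ {ε}) ∪ (FOLLOW(N) if α ⇒* ε)).

Relevant sets:
  FIRST(C) = { 'num', ε }
  FIRST(S) = { ',', 'num' }

S → C ,: PREDICT = { ',', 'num' }
S → S E X: PREDICT = { ',', 'num' }

M[S, 'n'] is empty (no production applies)

Answer: Empty (error entry)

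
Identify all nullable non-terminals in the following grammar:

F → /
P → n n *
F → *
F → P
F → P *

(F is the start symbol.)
None

A non-terminal is nullable if it can derive ε (the empty string): either it has an ε-production, or it has a production whose right-hand side consists entirely of nullable non-terminals.

There are no ε-productions, so no non-terminal can derive ε.
No non-terminals are nullable.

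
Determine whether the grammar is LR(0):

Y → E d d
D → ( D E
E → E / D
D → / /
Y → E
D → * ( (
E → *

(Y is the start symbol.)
No. Shift-reduce conflict between [Y → E .] and [E → E . / D]

A grammar is LR(0) if no state in the canonical LR(0) collection has:
  - both a shift item (dot before a terminal) and a complete item (shift-reduce conflict), or
  - two or more complete items (reduce-reduce conflict; the accept item [Y' → Y .] counts as a complete item here).

Augment with Y' → Y and build the canonical LR(0) collection (I0 = CLOSURE({[Y' → . Y]}), then GOTO on every symbol after a dot until no new states appear). It has 16 states:
  I0: { [E → . *], [E → . E / D], [Y → . E d d], [Y → . E], [Y' → . Y] }  — shift
  I1: { [E → * .] }  — reduce
  I2: { [E → E . / D], [Y → E . d d], [Y → E .] }  — shift, reduce
  I3: { [Y' → Y .] }  — accept
  I4: { [D → . ( D E], [D → . * ( (], [D → . / /], [E → E / . D] }  — shift
  I5: { [Y → E d . d] }  — shift
  I6: { [Y → E d d .] }  — reduce
  I7: { [D → ( . D E], [D → . ( D E], [D → . * ( (], [D → . / /] }  — shift
  I8: { [D → * . ( (] }  — shift
  I9: { [D → / . /] }  — shift
  I10: { [E → E / D .] }  — reduce
  I11: { [D → / / .] }  — reduce
  I12: { [D → * ( . (] }  — shift
  I13: { [D → * ( ( .] }  — reduce
  I14: { [D → ( D . E], [E → . *], [E → . E / D] }  — shift
  I15: { [D → ( D E .], [E → E . / D] }  — shift, reduce

Conflict in state I2:
  Shift-reduce conflict between [Y → E .] and [E → E . / D]
So the grammar is NOT LR(0).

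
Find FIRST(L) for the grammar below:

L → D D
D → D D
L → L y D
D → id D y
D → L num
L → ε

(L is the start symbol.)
{ 'id', 'num', 'y', ε }

To compute FIRST(L), examine every production with L on the left-hand side, reading each right-hand side left to right until a non-nullable symbol is reached.

FIRST sets of the other non-terminals involved (by the same procedure, iterated to a fixed point):
  FIRST(D) = { 'id', 'num', 'y' }

From L → D D:
  - D is a non-terminal: add FIRST(D) \ {ε} = { 'id', 'num', 'y' }
    D is not nullable, so stop
From L → L y D:
  - L is the symbol being defined: contributes nothing new
    L is nullable, so continue to the next symbol
  - y is a terminal: add 'y' and stop
From L → ε:
  - ε-production, so ε ∈ FIRST(L)

Collecting: FIRST(L) = { 'id', 'num', 'y', ε }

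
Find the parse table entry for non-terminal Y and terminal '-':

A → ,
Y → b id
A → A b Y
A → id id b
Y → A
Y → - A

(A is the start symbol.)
To find M[Y, '-'], we find productions for Y where '-' is in the predict set (PREDICT(N → α) = (FIRST(α) \ {ε}) ∪ (FOLLOW(N) if α ⇒* ε)).

Relevant sets:
  FIRST(A) = { ',', 'id' }

Y → b id: PREDICT = { 'b' }
Y → A: PREDICT = { ',', 'id' }
Y → - A: PREDICT = { '-' }
  '-' is in predict set, so this production goes in M[Y, '-']

M[Y, '-'] = Y → - A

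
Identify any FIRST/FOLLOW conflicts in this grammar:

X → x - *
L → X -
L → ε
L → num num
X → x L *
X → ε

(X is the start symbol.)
Nullable non-terminals: L, X.
FIRST sets used below: FIRST(X) = { 'x', ε }

L: nullable alternative(s) L → ε; FOLLOW(L) = { '*' }
  L → X -: FIRST \ {ε} = { '-', 'x' } — disjoint from FOLLOW(L)
  L → ε: FIRST \ {ε} = { } — this is the only nullable alternative, skip
  L → num num: FIRST \ {ε} = { 'num' } — disjoint from FOLLOW(L)

X: nullable alternative(s) X → ε; FOLLOW(X) = { $, '-' }
  X → x - *: FIRST \ {ε} = { 'x' } — disjoint from FOLLOW(X)
  X → x L *: FIRST \ {ε} = { 'x' } — disjoint from FOLLOW(X)
  X → ε: FIRST \ {ε} = { } — this is the only nullable alternative, skip

No FIRST/FOLLOW conflicts found.

Answer: No FIRST/FOLLOW conflicts.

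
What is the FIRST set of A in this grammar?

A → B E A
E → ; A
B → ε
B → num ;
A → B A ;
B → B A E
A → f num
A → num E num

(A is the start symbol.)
To compute FIRST(A), examine every production with A on the left-hand side, reading each right-hand side left to right until a non-nullable symbol is reached.

FIRST sets of the other non-terminals involved (by the same procedure, iterated to a fixed point):
  FIRST(B) = { ';', 'f', 'num', ε }
  FIRST(E) = { ';' }

From A → B E A:
  - B is a non-terminal: add FIRST(B) \ {ε} = { ';', 'f', 'num' }
    B is nullable, so continue to the next symbol
  - E is a non-terminal: add FIRST(E) \ {ε} = { ';' }
    E is not nullable, so stop
From A → B A ;:
  - B is a non-terminal: add FIRST(B) \ {ε} = { ';', 'f', 'num' }
    B is nullable, so continue to the next symbol
  - A is the symbol being defined: contributes nothing new
    A is not nullable, so stop
From A → f num:
  - f is a terminal: add 'f' and stop
From A → num E num:
  - num is a terminal: add 'num' and stop

Collecting: FIRST(A) = { ';', 'f', 'num' }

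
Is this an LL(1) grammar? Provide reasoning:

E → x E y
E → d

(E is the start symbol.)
A grammar is LL(1) if for each non-terminal N with multiple productions, the predict sets of those productions are pairwise disjoint, where PREDICT(N → α) = (FIRST(α) \ {ε}) ∪ (FOLLOW(N) if α ⇒* ε).

For E:
  PREDICT(E → x E y) = { 'x' }
  PREDICT(E → d) = { 'd' }

All predict sets are disjoint. The grammar IS LL(1).

Answer: Yes, the grammar is LL(1).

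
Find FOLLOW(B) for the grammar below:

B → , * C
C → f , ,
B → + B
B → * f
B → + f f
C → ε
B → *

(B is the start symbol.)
To compute FOLLOW(B), find every occurrence of B on a right-hand side N → α B β: add FIRST(β) \ {ε}, and if β is empty or nullable also add FOLLOW(N). Iterate to a fixed point.

B is the start symbol, so $ ∈ FOLLOW(B).
In B → + B: B is at the end; this adds FOLLOW(B) to itself — nothing new

Taking the union: FOLLOW(B) = { $ }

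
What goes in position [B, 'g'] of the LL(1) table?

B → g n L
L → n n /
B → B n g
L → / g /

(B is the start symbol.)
B → g n L, B → B n g

To find M[B, 'g'], we find productions for B where 'g' is in the predict set (PREDICT(N → α) = (FIRST(α) \ {ε}) ∪ (FOLLOW(N) if α ⇒* ε)).

Relevant sets:
  FIRST(B) = { 'g' }

B → g n L: PREDICT = { 'g' }
  'g' is in predict set, so this production goes in M[B, 'g']
B → B n g: PREDICT = { 'g' }
  'g' is in predict set, so this production goes in M[B, 'g']

M[B, 'g'] = B → g n L, B → B n g  (a multiply-defined cell — the grammar is not LL(1))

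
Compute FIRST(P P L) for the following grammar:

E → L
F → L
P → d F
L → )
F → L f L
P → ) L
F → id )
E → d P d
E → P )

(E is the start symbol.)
{ ')', 'd' }

FIRST sets of the non-terminals involved (from the grammar, by fixed-point iteration):
  FIRST(P) = { ')', 'd' }

To compute FIRST(P P L), process the symbols left to right:
Symbol P is a non-terminal. Add FIRST(P) \ {ε} = { ')', 'd' }
P is not nullable (ε ∉ FIRST(P)), so stop here.
FIRST(P P L) = { ')', 'd' }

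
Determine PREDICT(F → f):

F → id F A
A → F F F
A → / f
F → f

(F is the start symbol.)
PREDICT(F → f) = (FIRST(RHS) \ {ε}) ∪ (FOLLOW(F) if ε ∈ FIRST(RHS), i.e. RHS ⇒* ε)
FIRST(f) = { 'f' }
ε ∉ FIRST(f), so FOLLOW(F) is not added.
PREDICT(F → f) = { 'f' }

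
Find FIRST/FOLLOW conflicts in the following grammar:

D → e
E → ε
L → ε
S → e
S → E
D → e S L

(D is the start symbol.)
No FIRST/FOLLOW conflicts.

A FIRST/FOLLOW conflict occurs when a non-terminal N has a nullable alternative N → β (β ⇒* ε) and another alternative N → α with FIRST(α) ∩ FOLLOW(N) ≠ ∅: on such a lookahead the parser cannot decide between expanding α and letting N vanish via β.

Nullable non-terminals: E, L, S.
FIRST sets used below: FIRST(E) = { ε }
E has a nullable alternative but only one production, so nothing to check.
L has a nullable alternative but only one production, so nothing to check.

S: nullable alternative(s) S → E; FOLLOW(S) = { $ }
  S → e: FIRST \ {ε} = { 'e' } — disjoint from FOLLOW(S)
  S → E: FIRST \ {ε} = { } — this is the only nullable alternative, skip

D has no nullable alternative, so no FIRST/FOLLOW check is needed there.

No FIRST/FOLLOW conflicts found.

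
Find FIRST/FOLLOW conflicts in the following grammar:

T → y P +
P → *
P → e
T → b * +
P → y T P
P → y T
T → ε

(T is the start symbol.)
Yes. T → y P '+' with FOLLOW(T) on { 'y' }

A FIRST/FOLLOW conflict occurs when a non-terminal N has a nullable alternative N → β (β ⇒* ε) and another alternative N → α with FIRST(α) ∩ FOLLOW(N) ≠ ∅: on such a lookahead the parser cannot decide between expanding α and letting N vanish via β.

Nullable non-terminals: T.

T: nullable alternative(s) T → ε; FOLLOW(T) = { $, '*', '+', 'e', 'y' }
  T → y P +: FIRST \ {ε} = { 'y' } — overlaps FOLLOW(T) on { 'y' }: CONFLICT
  T → b * +: FIRST \ {ε} = { 'b' } — disjoint from FOLLOW(T)
  T → ε: FIRST \ {ε} = { } — this is the only nullable alternative, skip

P has no nullable alternative, so no FIRST/FOLLOW check is needed there.

So the grammar has 1 FIRST/FOLLOW conflict (marked CONFLICT above).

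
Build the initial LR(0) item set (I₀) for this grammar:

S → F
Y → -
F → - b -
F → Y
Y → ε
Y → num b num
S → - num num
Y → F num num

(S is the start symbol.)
{ [F → . - b -], [F → . Y], [S → . - num num], [S → . F], [S' → . S], [Y → . -], [Y → . F num num], [Y → . num b num], [Y → .] }

First, augment the grammar with S' → S
I₀ = CLOSURE({ [S' → . S] }):
  [S' → . S] has the dot before S: add [S → . F], [S → . - num num]
  [S → . F] has the dot before F: add [F → . - b -], [F → . Y]
  [F → . Y] has the dot before Y: add [Y → . -], [Y → .], [Y → . num b num], [Y → . F num num]
No further items can be added.

I₀ = { [F → . - b -], [F → . Y], [S → . - num num], [S → . F], [S' → . S], [Y → . -], [Y → . F num num], [Y → . num b num], [Y → .] }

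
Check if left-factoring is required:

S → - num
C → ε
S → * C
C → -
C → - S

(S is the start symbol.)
Left-factoring is needed when two productions for the same non-terminal
share a common prefix on the right-hand side.

Productions for S:
  S → - num
  S → * C
Productions for C:
  C → ε
  C → -
  C → - S

Found common prefix '-' in productions for C

Answer: Yes, C has productions with common prefix '-'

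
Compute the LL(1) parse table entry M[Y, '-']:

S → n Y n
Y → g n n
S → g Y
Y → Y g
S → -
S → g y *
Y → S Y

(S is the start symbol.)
To find M[Y, '-'], we find productions for Y where '-' is in the predict set (PREDICT(N → α) = (FIRST(α) \ {ε}) ∪ (FOLLOW(N) if α ⇒* ε)).

Relevant sets:
  FIRST(Y) = { '-', 'g', 'n' }
  FIRST(S) = { '-', 'g', 'n' }

Y → g n n: PREDICT = { 'g' }
Y → Y g: PREDICT = { '-', 'g', 'n' }
  '-' is in predict set, so this production goes in M[Y, '-']
Y → S Y: PREDICT = { '-', 'g', 'n' }
  '-' is in predict set, so this production goes in M[Y, '-']

M[Y, '-'] = Y → Y g, Y → S Y  (a multiply-defined cell — the grammar is not LL(1))

Answer: Y → Y g, Y → S Y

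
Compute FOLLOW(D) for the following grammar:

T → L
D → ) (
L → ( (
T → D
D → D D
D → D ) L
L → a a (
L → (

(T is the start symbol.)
{ $, ')' }

To compute FOLLOW(D), find every occurrence of D on a right-hand side N → α D β: add FIRST(β) \ {ε}, and if β is empty or nullable also add FOLLOW(N). Iterate to a fixed point.

In T → D: D is at the end, add FOLLOW(T)
In D → D D: D is followed by D, add FIRST(D) \ {ε} = { ')' }
In D → D D: D is at the end; this adds FOLLOW(D) to itself — nothing new
In D → D ) L: D is followed by ')' L, add FIRST(')' L) \ {ε} = { ')' }

The FOLLOW sets referred to above (computed the same way, to a fixed point):
  FOLLOW(T) = { $ }

Taking the union: FOLLOW(D) = { $, ')' }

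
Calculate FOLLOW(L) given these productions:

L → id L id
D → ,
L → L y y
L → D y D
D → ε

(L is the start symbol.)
{ $, 'id', 'y' }

To compute FOLLOW(L), find every occurrence of L on a right-hand side N → α L β: add FIRST(β) \ {ε}, and if β is empty or nullable also add FOLLOW(N). Iterate to a fixed point.

L is the start symbol, so $ ∈ FOLLOW(L).
In L → id L id: L is followed by id, add FIRST(id) \ {ε} = { 'id' }
In L → L y y: L is followed by y y, add FIRST(y y) \ {ε} = { 'y' }

Taking the union: FOLLOW(L) = { $, 'id', 'y' }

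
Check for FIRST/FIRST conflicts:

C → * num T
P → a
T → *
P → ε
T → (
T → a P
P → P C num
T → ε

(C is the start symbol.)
Yes. P → a / P → P C num on { 'a' }

A FIRST/FIRST conflict occurs when two productions N → α and N → β for the same non-terminal have FIRST(α) ∩ FIRST(β) ≠ ∅ (with ε ∈ FIRST of a nullable right-hand side, so two nullable alternatives also conflict).

FIRST sets of the non-terminals at (or reachable through a nullable prefix from) the front of some alternative:
  FIRST(P) = { '*', 'a', ε }
  FIRST(C) = { '*' }

Productions for P:
  P → a: FIRST = { 'a' }
  P → ε: FIRST = { ε }
  P → P C num: FIRST = { '*', 'a' }
Productions for T:
  T → *: FIRST = { '*' }
  T → (: FIRST = { '(' }
  T → a P: FIRST = { 'a' }
  T → ε: FIRST = { ε }
C has only one production, so no FIRST/FIRST conflict is possible there.

Conflict for P: P → a and P → P C num
  Overlap: { 'a' }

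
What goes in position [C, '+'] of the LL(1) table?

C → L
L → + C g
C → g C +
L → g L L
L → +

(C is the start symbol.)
To find M[C, '+'], we find productions for C where '+' is in the predict set (PREDICT(N → α) = (FIRST(α) \ {ε}) ∪ (FOLLOW(N) if α ⇒* ε)).

Relevant sets:
  FIRST(L) = { '+', 'g' }

C → L: PREDICT = { '+', 'g' }
  '+' is in predict set, so this production goes in M[C, '+']
C → g C +: PREDICT = { 'g' }

M[C, '+'] = C → L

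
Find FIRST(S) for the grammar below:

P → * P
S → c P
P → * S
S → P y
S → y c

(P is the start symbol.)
{ '*', 'c', 'y' }

To compute FIRST(S), examine every production with S on the left-hand side, reading each right-hand side left to right until a non-nullable symbol is reached.

FIRST sets of the other non-terminals involved (by the same procedure, iterated to a fixed point):
  FIRST(P) = { '*' }

From S → c P:
  - c is a terminal: add 'c' and stop
From S → P y:
  - P is a non-terminal: add FIRST(P) \ {ε} = { '*' }
    P is not nullable, so stop
From S → y c:
  - y is a terminal: add 'y' and stop

Collecting: FIRST(S) = { '*', 'c', 'y' }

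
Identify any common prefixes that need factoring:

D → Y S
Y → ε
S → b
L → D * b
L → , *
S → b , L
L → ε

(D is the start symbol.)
Left-factoring is needed when two productions for the same non-terminal
share a common prefix on the right-hand side.

Productions for S:
  S → b
  S → b , L
Productions for L:
  L → D * b
  L → , *
  L → ε

Found common prefix 'b' in productions for S

Answer: Yes, S has productions with common prefix 'b'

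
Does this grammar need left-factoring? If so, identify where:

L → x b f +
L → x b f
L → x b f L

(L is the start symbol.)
Yes, L has productions with common prefix 'x b f'

Left-factoring is needed when two productions for the same non-terminal
share a common prefix on the right-hand side.

Productions for L:
  L → x b f +
  L → x b f
  L → x b f L

Found common prefix 'x b f' in productions for L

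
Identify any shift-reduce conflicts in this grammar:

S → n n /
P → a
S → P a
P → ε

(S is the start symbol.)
Yes — I0: [P → .] vs [P → . a]

A shift-reduce conflict occurs when an LR(0) state has both:
  - a complete (reduce) item [A → α .] (dot at the end), and
  - a shift item [B → β . c γ] (dot before a terminal).

Augment with S' → S and build the canonical LR(0) collection (I0 = CLOSURE({[S' → . S]}), then GOTO on every symbol after a dot until no new states appear). It has 8 states:
  I0: { [P → . a], [P → .], [S → . P a], [S → . n n /], [S' → . S] }  — shift, reduce
  I1: { [S → P . a] }  — shift
  I2: { [S' → S .] }  — accept
  I3: { [P → a .] }  — reduce
  I4: { [S → n . n /] }  — shift
  I5: { [S → n n . /] }  — shift
  I6: { [S → n n / .] }  — reduce
  I7: { [S → P a .] }  — reduce

I0 contains reduce item [P → .] and shift items [P → . a], [S → . n n /] — shift-reduce conflict.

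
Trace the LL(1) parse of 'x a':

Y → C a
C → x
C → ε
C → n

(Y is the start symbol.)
Stack is shown with the top on the left.

Stack  Input  Action
--------------------
Y $    x a $  output Y → C a
C a $  x a $  output C → x
x a $  x a $  match 'x'
a $    a $    match 'a'
$      $      accept

The string is accepted.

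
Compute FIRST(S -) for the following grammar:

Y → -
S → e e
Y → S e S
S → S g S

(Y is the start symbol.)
FIRST sets of the non-terminals involved (from the grammar, by fixed-point iteration):
  FIRST(S) = { 'e' }

To compute FIRST(S -), process the symbols left to right:
Symbol S is a non-terminal. Add FIRST(S) \ {ε} = { 'e' }
S is not nullable (ε ∉ FIRST(S)), so stop here.
FIRST(S -) = { 'e' }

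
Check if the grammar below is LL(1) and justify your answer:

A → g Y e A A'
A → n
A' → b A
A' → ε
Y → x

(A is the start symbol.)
No. Predict set conflict for A': { 'b' }

A grammar is LL(1) if for each non-terminal N with multiple productions, the predict sets of those productions are pairwise disjoint, where PREDICT(N → α) = (FIRST(α) \ {ε}) ∪ (FOLLOW(N) if α ⇒* ε).

Relevant sets:
  FOLLOW(A') = { $, 'b' }

For A:
  PREDICT(A → g Y e A A') = { 'g' }
  PREDICT(A → n) = { 'n' }
For A':
  PREDICT(A' → b A) = { 'b' }
  PREDICT(A' → ε) = { $, 'b' }
Y has a single production, so nothing to check there.

Conflict found: Predict set conflict for A': { 'b' }
The grammar is NOT LL(1).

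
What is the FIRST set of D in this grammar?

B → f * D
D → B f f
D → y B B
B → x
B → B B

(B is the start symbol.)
To compute FIRST(D), examine every production with D on the left-hand side, reading each right-hand side left to right until a non-nullable symbol is reached.

FIRST sets of the other non-terminals involved (by the same procedure, iterated to a fixed point):
  FIRST(B) = { 'f', 'x' }

From D → B f f:
  - B is a non-terminal: add FIRST(B) \ {ε} = { 'f', 'x' }
    B is not nullable, so stop
From D → y B B:
  - y is a terminal: add 'y' and stop

Collecting: FIRST(D) = { 'f', 'x', 'y' }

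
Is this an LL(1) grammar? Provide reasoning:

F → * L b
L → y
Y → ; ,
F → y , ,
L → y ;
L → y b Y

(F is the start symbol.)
A grammar is LL(1) if for each non-terminal N with multiple productions, the predict sets of those productions are pairwise disjoint, where PREDICT(N → α) = (FIRST(α) \ {ε}) ∪ (FOLLOW(N) if α ⇒* ε).

For F:
  PREDICT(F → '*' L b) = { '*' }
  PREDICT(F → y ',' ',') = { 'y' }
For L:
  PREDICT(L → y) = { 'y' }
  PREDICT(L → y ';') = { 'y' }
  PREDICT(L → y b Y) = { 'y' }
Y has a single production, so nothing to check there.

Conflict found: Predict set conflict for L: { 'y' }
The grammar is NOT LL(1).

Answer: No. Predict set conflict for L: { 'y' }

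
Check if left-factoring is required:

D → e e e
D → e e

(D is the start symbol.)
Left-factoring is needed when two productions for the same non-terminal
share a common prefix on the right-hand side.

Productions for D:
  D → e e e
  D → e e

Found common prefix 'e e' in productions for D

Answer: Yes, D has productions with common prefix 'e e'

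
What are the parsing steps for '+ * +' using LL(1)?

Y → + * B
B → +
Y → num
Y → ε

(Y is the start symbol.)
Stack is shown with the top on the left.

Stack    Input    Action
------------------------
Y $      + * + $  output Y → + * B
+ * B $  + * + $  match '+'
* B $    * + $    match '*'
B $      + $      output B → +
+ $      + $      match '+'
$        $        accept

The string is accepted.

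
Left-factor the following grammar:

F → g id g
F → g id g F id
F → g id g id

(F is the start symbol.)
F → g id g F'
F' → ε
F' → F id
F' → id

Left-factoring transforms A → αβ₁ | αβ₂ into A → αA' and A' → β₁ | β₂
(α is the longest common prefix among the alternatives). Repeat until
no nonterminal has two alternatives with a common prefix.

Round 1: F has alternatives sharing prefix 'g id g'. Introduce F': F → g id g F'
  Add: F' → ε
  Add: F' → F id
  Add: F' → id

No remaining common prefixes — done.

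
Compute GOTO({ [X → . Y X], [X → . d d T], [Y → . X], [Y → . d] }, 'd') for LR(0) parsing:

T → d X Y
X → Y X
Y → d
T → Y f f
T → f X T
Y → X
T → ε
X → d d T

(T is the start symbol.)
{ [X → d . d T], [Y → d .] }

GOTO(I, 'd') = CLOSURE({ [A → αX.β] : [A → α.Xβ] ∈ I, X = 'd' })

Items with dot before 'd', with the dot advanced:
  [X → . d d T] → [X → d . d T]
  [Y → . d] → [Y → d .]
Closure adds nothing (no advanced item has the dot before a non-terminal).

GOTO = { [X → d . d T], [Y → d .] }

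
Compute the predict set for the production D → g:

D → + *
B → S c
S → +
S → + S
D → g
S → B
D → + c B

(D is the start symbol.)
{ 'g' }

PREDICT(D → g) = (FIRST(RHS) \ {ε}) ∪ (FOLLOW(D) if ε ∈ FIRST(RHS), i.e. RHS ⇒* ε)
FIRST(g) = { 'g' }
ε ∉ FIRST(g), so FOLLOW(D) is not added.
PREDICT(D → g) = { 'g' }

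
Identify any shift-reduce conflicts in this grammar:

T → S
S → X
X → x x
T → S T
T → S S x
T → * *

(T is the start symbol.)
Yes — I2: [T → S .] vs [T → . * *]; I7: [T → S .] vs [T → . * *]; I9: [T → S S x .] vs [X → x . x]

A shift-reduce conflict occurs when an LR(0) state has both:
  - a complete (reduce) item [A → α .] (dot at the end), and
  - a shift item [B → β . c γ] (dot before a terminal).

Augment with T' → T and build the canonical LR(0) collection (I0 = CLOSURE({[T' → . T]}), then GOTO on every symbol after a dot until no new states appear). It has 11 states:
  I0: { [S → . X], [T → . * *], [T → . S S x], [T → . S T], [T → . S], [T' → . T], [X → . x x] }  — shift
  I1: { [T → * . *] }  — shift
  I2: { [S → . X], [T → . * *], [T → . S S x], [T → . S T], [T → . S], [T → S . S x], [T → S . T], [T → S .], [X → . x x] }  — shift, reduce
  I3: { [T' → T .] }  — accept
  I4: { [S → X .] }  — reduce
  I5: { [X → x . x] }  — shift
  I6: { [X → x x .] }  — reduce
  I7: { [S → . X], [T → . * *], [T → . S S x], [T → . S T], [T → . S], [T → S . S x], [T → S . T], [T → S .], [T → S S . x], [X → . x x] }  — shift, reduce
  I8: { [T → S T .] }  — reduce
  I9: { [T → S S x .], [X → x . x] }  — shift, reduce
  I10: { [T → * * .] }  — reduce

I2 contains reduce item [T → S .] and shift items [T → . * *], [X → . x x] — shift-reduce conflict.
I7 contains reduce item [T → S .] and shift items [T → . * *], [T → S S . x], [X → . x x] — shift-reduce conflict.
I9 contains reduce item [T → S S x .] and shift item [X → x . x] — shift-reduce conflict.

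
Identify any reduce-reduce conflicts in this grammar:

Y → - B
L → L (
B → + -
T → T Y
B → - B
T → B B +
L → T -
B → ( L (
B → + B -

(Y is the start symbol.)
Yes — I16: [B → ( L ( .] vs [L → L ( .]

Augment with Y' → Y and build the canonical LR(0) collection (I0 = CLOSURE({[Y' → . Y]}), then GOTO on every symbol after a dot until no new states appear). It has 19 states:
  I0: { [Y → . - B], [Y' → . Y] }  — shift
  I1: { [B → . ( L (], [B → . + -], [B → . + B -], [B → . - B], [Y → - . B] }  — shift
  I2: { [Y' → Y .] }  — accept
  I3: { [B → ( . L (], [B → . ( L (], [B → . + -], [B → . + B -], [B → . - B], [L → . L (], [L → . T -], [T → . B B +], [T → . T Y] }  — shift
  I4: { [B → + . -], [B → + . B -], [B → . ( L (], [B → . + -], [B → . + B -], [B → . - B] }  — shift
  I5: { [B → - . B], [B → . ( L (], [B → . + -], [B → . + B -], [B → . - B] }  — shift
  I6: { [Y → - B .] }  — reduce
  I7: { [B → - B .] }  — reduce
  I8: { [B → + - .], [B → - . B], [B → . ( L (], [B → . + -], [B → . + B -], [B → . - B] }  — shift, reduce
  I9: { [B → + B . -] }  — shift
  I10: { [B → + B - .] }  — reduce
  I11: { [B → . ( L (], [B → . + -], [B → . + B -], [B → . - B], [T → B . B +] }  — shift
  I12: { [B → ( L . (], [L → L . (] }  — shift
  I13: { [L → T . -], [T → T . Y], [Y → . - B] }  — shift
  I14: { [B → . ( L (], [B → . + -], [B → . + B -], [B → . - B], [L → T - .], [Y → - . B] }  — shift, reduce
  I15: { [T → T Y .] }  — reduce
  I16: { [B → ( L ( .], [L → L ( .] }  — 2 reduces
  I17: { [T → B B . +] }  — shift
  I18: { [T → B B + .] }  — reduce

I16 contains complete items [B → ( L ( .], [L → L ( .] — reduce-reduce conflict.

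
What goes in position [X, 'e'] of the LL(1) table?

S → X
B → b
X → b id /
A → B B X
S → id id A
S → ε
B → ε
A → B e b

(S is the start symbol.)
To find M[X, 'e'], we find productions for X where 'e' is in the predict set (PREDICT(N → α) = (FIRST(α) \ {ε}) ∪ (FOLLOW(N) if α ⇒* ε)).

X → b id /: PREDICT = { 'b' }

M[X, 'e'] is empty (no production applies)

Answer: Empty (error entry)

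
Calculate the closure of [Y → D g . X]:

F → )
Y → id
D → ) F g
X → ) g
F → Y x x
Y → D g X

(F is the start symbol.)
To compute CLOSURE, for each item [A → α.Bβ] where B is a non-terminal, add [B → .γ] for all productions B → γ; repeat for the newly added items until nothing changes.

Start with: [Y → D g . X]
  [Y → D g . X] has the dot before X: add [X → . ) g]
No further items can be added.

CLOSURE = { [X → . ) g], [Y → D g . X] }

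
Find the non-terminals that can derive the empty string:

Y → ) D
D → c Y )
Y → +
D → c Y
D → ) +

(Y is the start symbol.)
None

A non-terminal is nullable if it can derive ε (the empty string): either it has an ε-production, or it has a production whose right-hand side consists entirely of nullable non-terminals.

There are no ε-productions, so no non-terminal can derive ε.
No non-terminals are nullable.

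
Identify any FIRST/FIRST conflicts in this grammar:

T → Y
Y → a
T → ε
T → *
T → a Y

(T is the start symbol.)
A FIRST/FIRST conflict occurs when two productions N → α and N → β for the same non-terminal have FIRST(α) ∩ FIRST(β) ≠ ∅ (with ε ∈ FIRST of a nullable right-hand side, so two nullable alternatives also conflict).

FIRST sets of the non-terminals at (or reachable through a nullable prefix from) the front of some alternative:
  FIRST(Y) = { 'a' }

Productions for T:
  T → Y: FIRST = { 'a' }
  T → ε: FIRST = { ε }
  T → *: FIRST = { '*' }
  T → a Y: FIRST = { 'a' }
Y has only one production, so no FIRST/FIRST conflict is possible there.

Conflict for T: T → Y and T → a Y
  Overlap: { 'a' }

Answer: Yes. T → Y / T → a Y on { 'a' }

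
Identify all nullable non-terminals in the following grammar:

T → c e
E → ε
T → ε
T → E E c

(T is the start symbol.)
{ 'E', 'T' }

A non-terminal is nullable if it can derive ε (the empty string): either it has an ε-production, or it has a production whose right-hand side consists entirely of nullable non-terminals.

ε-productions: E → ε, T → ε
So E, T are immediately nullable.
Every non-terminal is now nullable.
Nullable = { 'E', 'T' }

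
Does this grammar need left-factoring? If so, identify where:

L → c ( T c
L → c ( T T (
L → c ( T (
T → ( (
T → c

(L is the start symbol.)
Yes, L has productions with common prefix 'c ( T'

Left-factoring is needed when two productions for the same non-terminal
share a common prefix on the right-hand side.

Productions for L:
  L → c ( T c
  L → c ( T T (
  L → c ( T (
Productions for T:
  T → ( (
  T → c

Found common prefix 'c ( T' in productions for L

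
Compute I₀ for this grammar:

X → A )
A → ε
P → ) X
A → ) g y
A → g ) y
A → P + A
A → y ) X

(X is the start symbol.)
First, augment the grammar with X' → X
I₀ = CLOSURE({ [X' → . X] }):
  [X' → . X] has the dot before X: add [X → . A )]
  [X → . A )] has the dot before A: add [A → .], [A → . ) g y], [A → . g ) y], [A → . P + A], [A → . y ) X]
  [A → . P + A] has the dot before P: add [P → . ) X]
No further items can be added.

I₀ = { [A → . ) g y], [A → . P + A], [A → . g ) y], [A → . y ) X], [A → .], [P → . ) X], [X → . A )], [X' → . X] }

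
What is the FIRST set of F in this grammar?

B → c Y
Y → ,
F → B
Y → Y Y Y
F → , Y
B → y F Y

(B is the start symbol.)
{ ',', 'c', 'y' }

To compute FIRST(F), examine every production with F on the left-hand side, reading each right-hand side left to right until a non-nullable symbol is reached.

FIRST sets of the other non-terminals involved (by the same procedure, iterated to a fixed point):
  FIRST(B) = { 'c', 'y' }

From F → B:
  - B is a non-terminal: add FIRST(B) \ {ε} = { 'c', 'y' }
    B is not nullable, so stop
From F → , Y:
  - ',' is a terminal: add ',' and stop

Collecting: FIRST(F) = { ',', 'c', 'y' }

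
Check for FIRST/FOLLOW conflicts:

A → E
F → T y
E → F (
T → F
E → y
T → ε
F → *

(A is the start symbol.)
Nullable non-terminals: T.
FIRST sets used below: FIRST(F) = { '*', 'y' }

T: nullable alternative(s) T → ε; FOLLOW(T) = { 'y' }
  T → F: FIRST \ {ε} = { '*', 'y' } — overlaps FOLLOW(T) on { 'y' }: CONFLICT
  T → ε: FIRST \ {ε} = { } — this is the only nullable alternative, skip

A, E, F have no nullable alternative, so no FIRST/FOLLOW check is needed there.

So the grammar has 1 FIRST/FOLLOW conflict (marked CONFLICT above).

Answer: Yes. T → F with FOLLOW(T) on { 'y' }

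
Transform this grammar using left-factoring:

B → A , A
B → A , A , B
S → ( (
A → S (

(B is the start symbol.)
B → A , A B'
B' → ε
B' → , B
S → ( (
A → S (

Left-factoring transforms A → αβ₁ | αβ₂ into A → αA' and A' → β₁ | β₂
(α is the longest common prefix among the alternatives). Repeat until
no nonterminal has two alternatives with a common prefix.

Round 1: B has alternatives sharing prefix 'A , A'. Introduce B': B → A , A B'
  Add: B' → ε
  Add: B' → , B

No remaining common prefixes — done.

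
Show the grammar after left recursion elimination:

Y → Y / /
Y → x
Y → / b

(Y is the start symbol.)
Y → x Y'
Y → / b Y'
Y' → / / Y'
Y' → ε

Y is directly left-recursive. The standard transformation for
  A → A α₁ | ... | A α_m | β₁ | ... | β_n
is
  A  → β₁ A' | ... | β_n A'
  A' → α₁ A' | ... | α_m A' | ε

Y → x becomes Y → x Y'
Y → / b becomes Y → / b Y'
Y → Y / / becomes Y' → / / Y'
Add Y' → ε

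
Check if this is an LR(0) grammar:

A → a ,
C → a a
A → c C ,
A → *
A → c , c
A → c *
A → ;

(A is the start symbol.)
Augment with A' → A and build the canonical LR(0) collection (I0 = CLOSURE({[A' → . A]}), then GOTO on every symbol after a dot until no new states appear). It has 14 states:
  I0: { [A → . *], [A → . ;], [A → . a ,], [A → . c *], [A → . c , c], [A → . c C ,], [A' → . A] }  — shift
  I1: { [A → * .] }  — reduce
  I2: { [A → ; .] }  — reduce
  I3: { [A' → A .] }  — accept
  I4: { [A → a . ,] }  — shift
  I5: { [A → c . *], [A → c . , c], [A → c . C ,], [C → . a a] }  — shift
  I6: { [A → c * .] }  — reduce
  I7: { [A → c , . c] }  — shift
  I8: { [A → c C . ,] }  — shift
  I9: { [C → a . a] }  — shift
  I10: { [C → a a .] }  — reduce
  I11: { [A → c C , .] }  — reduce
  I12: { [A → c , c .] }  — reduce
  I13: { [A → a , .] }  — reduce

Every state is either a pure shift/goto state or contains exactly one complete item and nothing to shift — no conflicts. The grammar is LR(0).

Answer: Yes, the grammar is LR(0)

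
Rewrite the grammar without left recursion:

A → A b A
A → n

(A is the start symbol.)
A → n A'
A' → b A A'
A' → ε

A is directly left-recursive. The standard transformation for
  A → A α₁ | ... | A α_m | β₁ | ... | β_n
is
  A  → β₁ A' | ... | β_n A'
  A' → α₁ A' | ... | α_m A' | ε

A → n becomes A → n A'
A → A b A becomes A' → b A A'
Add A' → ε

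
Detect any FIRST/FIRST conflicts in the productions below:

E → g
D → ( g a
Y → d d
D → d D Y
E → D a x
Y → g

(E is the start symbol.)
No FIRST/FIRST conflicts.

A FIRST/FIRST conflict occurs when two productions N → α and N → β for the same non-terminal have FIRST(α) ∩ FIRST(β) ≠ ∅ (with ε ∈ FIRST of a nullable right-hand side, so two nullable alternatives also conflict).

FIRST sets of the non-terminals at (or reachable through a nullable prefix from) the front of some alternative:
  FIRST(D) = { '(', 'd' }

Productions for E:
  E → g: FIRST = { 'g' }
  E → D a x: FIRST = { '(', 'd' }
Productions for D:
  D → ( g a: FIRST = { '(' }
  D → d D Y: FIRST = { 'd' }
Productions for Y:
  Y → d d: FIRST = { 'd' }
  Y → g: FIRST = { 'g' }

All alternatives of each non-terminal have pairwise disjoint FIRST sets.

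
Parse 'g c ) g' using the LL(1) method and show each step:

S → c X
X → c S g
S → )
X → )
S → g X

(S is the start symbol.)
Stack is shown with the top on the left.

Stack    Input      Action
--------------------------
S $      g c ) g $  output S → g X
g X $    g c ) g $  match 'g'
X $      c ) g $    output X → c S g
c S g $  c ) g $    match 'c'
S g $    ) g $      output S → )
) g $    ) g $      match ')'
g $      g $        match 'g'
$        $          accept

The string is accepted.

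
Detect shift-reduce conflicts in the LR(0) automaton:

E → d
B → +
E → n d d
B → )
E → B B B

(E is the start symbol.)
No shift-reduce conflicts

A shift-reduce conflict occurs when an LR(0) state has both:
  - a complete (reduce) item [A → α .] (dot at the end), and
  - a shift item [B → β . c γ] (dot before a terminal).

Augment with E' → E and build the canonical LR(0) collection (I0 = CLOSURE({[E' → . E]}), then GOTO on every symbol after a dot until no new states appear). It has 11 states:
  I0: { [B → . )], [B → . +], [E → . B B B], [E → . d], [E → . n d d], [E' → . E] }  — shift
  I1: { [B → ) .] }  — reduce
  I2: { [B → + .] }  — reduce
  I3: { [B → . )], [B → . +], [E → B . B B] }  — shift
  I4: { [E' → E .] }  — accept
  I5: { [E → d .] }  — reduce
  I6: { [E → n . d d] }  — shift
  I7: { [E → n d . d] }  — shift
  I8: { [E → n d d .] }  — reduce
  I9: { [B → . )], [B → . +], [E → B B . B] }  — shift
  I10: { [E → B B B .] }  — reduce

No state contains both a complete item and a shift item.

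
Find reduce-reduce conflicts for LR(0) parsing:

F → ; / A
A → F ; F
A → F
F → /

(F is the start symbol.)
Augment with F' → F and build the canonical LR(0) collection (I0 = CLOSURE({[F' → . F]}), then GOTO on every symbol after a dot until no new states appear). It has 9 states:
  I0: { [F → . /], [F → . ; / A], [F' → . F] }  — shift
  I1: { [F → / .] }  — reduce
  I2: { [F → ; . / A] }  — shift
  I3: { [F' → F .] }  — accept
  I4: { [A → . F ; F], [A → . F], [F → . /], [F → . ; / A], [F → ; / . A] }  — shift
  I5: { [F → ; / A .] }  — reduce
  I6: { [A → F . ; F], [A → F .] }  — shift, reduce
  I7: { [A → F ; . F], [F → . /], [F → . ; / A] }  — shift
  I8: { [A → F ; F .] }  — reduce

No state contains more than one complete item.

Answer: No reduce-reduce conflicts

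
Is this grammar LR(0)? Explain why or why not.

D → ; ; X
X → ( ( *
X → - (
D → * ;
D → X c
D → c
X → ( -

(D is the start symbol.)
Augment with D' → D and build the canonical LR(0) collection (I0 = CLOSURE({[D' → . D]}), then GOTO on every symbol after a dot until no new states appear). It has 16 states:
  I0: { [D → . * ;], [D → . ; ; X], [D → . X c], [D → . c], [D' → . D], [X → . ( ( *], [X → . ( -], [X → . - (] }  — shift
  I1: { [X → ( . ( *], [X → ( . -] }  — shift
  I2: { [D → * . ;] }  — shift
  I3: { [X → - . (] }  — shift
  I4: { [D → ; . ; X] }  — shift
  I5: { [D' → D .] }  — accept
  I6: { [D → X . c] }  — shift
  I7: { [D → c .] }  — reduce
  I8: { [D → X c .] }  — reduce
  I9: { [D → ; ; . X], [X → . ( ( *], [X → . ( -], [X → . - (] }  — shift
  I10: { [D → ; ; X .] }  — reduce
  I11: { [X → - ( .] }  — reduce
  I12: { [D → * ; .] }  — reduce
  I13: { [X → ( ( . *] }  — shift
  I14: { [X → ( - .] }  — reduce
  I15: { [X → ( ( * .] }  — reduce

Every state is either a pure shift/goto state or contains exactly one complete item and nothing to shift — no conflicts. The grammar is LR(0).

Answer: Yes, the grammar is LR(0)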